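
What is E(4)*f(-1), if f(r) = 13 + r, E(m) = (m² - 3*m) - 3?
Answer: 12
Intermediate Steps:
E(m) = -3 + m² - 3*m
E(4)*f(-1) = (-3 + 4² - 3*4)*(13 - 1) = (-3 + 16 - 12)*12 = 1*12 = 12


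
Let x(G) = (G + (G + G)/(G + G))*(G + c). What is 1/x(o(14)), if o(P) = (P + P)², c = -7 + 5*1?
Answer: 1/613870 ≈ 1.6290e-6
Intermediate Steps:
c = -2 (c = -7 + 5 = -2)
o(P) = 4*P² (o(P) = (2*P)² = 4*P²)
x(G) = (1 + G)*(-2 + G) (x(G) = (G + (G + G)/(G + G))*(G - 2) = (G + (2*G)/((2*G)))*(-2 + G) = (G + (2*G)*(1/(2*G)))*(-2 + G) = (G + 1)*(-2 + G) = (1 + G)*(-2 + G))
1/x(o(14)) = 1/(-2 + (4*14²)² - 4*14²) = 1/(-2 + (4*196)² - 4*196) = 1/(-2 + 784² - 1*784) = 1/(-2 + 614656 - 784) = 1/613870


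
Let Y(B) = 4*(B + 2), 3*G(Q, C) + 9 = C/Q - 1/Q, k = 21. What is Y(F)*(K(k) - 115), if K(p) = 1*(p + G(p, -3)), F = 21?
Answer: -562580/63 ≈ -8929.8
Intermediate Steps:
G(Q, C) = -3 - 1/(3*Q) + C/(3*Q) (G(Q, C) = -3 + (C/Q - 1/Q)/3 = -3 + (-1/Q + C/Q)/3 = -3 + (-1/(3*Q) + C/(3*Q)) = -3 - 1/(3*Q) + C/(3*Q))
Y(B) = 8 + 4*B (Y(B) = 4*(2 + B) = 8 + 4*B)
K(p) = p + (-4 - 9*p)/(3*p) (K(p) = 1*(p + (-1 - 3 - 9*p)/(3*p)) = 1*(p + (-4 - 9*p)/(3*p)) = p + (-4 - 9*p)/(3*p))
Y(F)*(K(k) - 115) = (8 + 4*21)*((-3 + 21 - 4/3/21) - 115) = (8 + 84)*((-3 + 21 - 4/3*1/21) - 115) = 92*((-3 + 21 - 4/63) - 115) = 92*(1130/63 - 115) = 92*(-6115/63) = -562580/63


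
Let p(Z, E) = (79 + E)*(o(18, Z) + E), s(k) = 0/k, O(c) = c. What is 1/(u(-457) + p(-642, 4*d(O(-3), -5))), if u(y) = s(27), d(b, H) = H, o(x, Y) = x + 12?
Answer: 1/590 ≈ 0.0016949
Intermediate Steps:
o(x, Y) = 12 + x
s(k) = 0
p(Z, E) = (30 + E)*(79 + E) (p(Z, E) = (79 + E)*((12 + 18) + E) = (79 + E)*(30 + E) = (30 + E)*(79 + E))
u(y) = 0
1/(u(-457) + p(-642, 4*d(O(-3), -5))) = 1/(0 + (2370 + (4*(-5))² + 109*(4*(-5)))) = 1/(0 + (2370 + (-20)² + 109*(-20))) = 1/(0 + (2370 + 400 - 2180)) = 1/(0 + 590) = 1/590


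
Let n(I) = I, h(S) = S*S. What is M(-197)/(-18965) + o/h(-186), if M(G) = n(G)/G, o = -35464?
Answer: -5424269/5291235 ≈ -1.0251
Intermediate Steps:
h(S) = S**2
M(G) = 1 (M(G) = G/G = 1)
M(-197)/(-18965) + o/h(-186) = 1/(-18965) - 35464/((-186)**2) = 1*(-1/18965) - 35464/34596 = -1/18965 - 35464*1/34596 = -1/18965 - 286/279 = -5424269/5291235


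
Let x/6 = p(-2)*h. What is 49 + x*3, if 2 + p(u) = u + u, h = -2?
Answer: 265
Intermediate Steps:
p(u) = -2 + 2*u (p(u) = -2 + (u + u) = -2 + 2*u)
x = 72 (x = 6*((-2 + 2*(-2))*(-2)) = 6*((-2 - 4)*(-2)) = 6*(-6*(-2)) = 6*12 = 72)
49 + x*3 = 49 + 72*3 = 49 + 216 = 265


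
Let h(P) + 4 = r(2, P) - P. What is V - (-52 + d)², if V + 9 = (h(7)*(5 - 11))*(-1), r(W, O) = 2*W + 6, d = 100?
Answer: -2319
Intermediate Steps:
r(W, O) = 6 + 2*W
h(P) = 6 - P (h(P) = -4 + ((6 + 2*2) - P) = -4 + ((6 + 4) - P) = -4 + (10 - P) = 6 - P)
V = -15 (V = -9 + ((6 - 1*7)*(5 - 11))*(-1) = -9 + ((6 - 7)*(-6))*(-1) = -9 - 1*(-6)*(-1) = -9 + 6*(-1) = -9 - 6 = -15)
V - (-52 + d)² = -15 - (-52 + 100)² = -15 - 1*48² = -15 - 1*2304 = -15 - 2304 = -2319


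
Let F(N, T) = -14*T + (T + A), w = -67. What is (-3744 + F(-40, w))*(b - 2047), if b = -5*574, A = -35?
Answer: 14298636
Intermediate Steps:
b = -2870
F(N, T) = -35 - 13*T (F(N, T) = -14*T + (T - 35) = -14*T + (-35 + T) = -35 - 13*T)
(-3744 + F(-40, w))*(b - 2047) = (-3744 + (-35 - 13*(-67)))*(-2870 - 2047) = (-3744 + (-35 + 871))*(-4917) = (-3744 + 836)*(-4917) = -2908*(-4917) = 14298636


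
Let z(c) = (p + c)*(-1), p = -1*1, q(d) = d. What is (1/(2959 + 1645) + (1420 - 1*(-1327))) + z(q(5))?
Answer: 12628773/4604 ≈ 2743.0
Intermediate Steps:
p = -1
z(c) = 1 - c (z(c) = (-1 + c)*(-1) = 1 - c)
(1/(2959 + 1645) + (1420 - 1*(-1327))) + z(q(5)) = (1/(2959 + 1645) + (1420 - 1*(-1327))) + (1 - 1*5) = (1/4604 + (1420 + 1327)) + (1 - 5) = (1/4604 + 2747) - 4 = 12647189/4604 - 4 = 12628773/4604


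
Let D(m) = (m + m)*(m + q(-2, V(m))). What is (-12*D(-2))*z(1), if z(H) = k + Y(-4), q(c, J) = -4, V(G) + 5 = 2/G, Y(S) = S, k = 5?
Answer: -288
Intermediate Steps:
V(G) = -5 + 2/G
D(m) = 2*m*(-4 + m) (D(m) = (m + m)*(m - 4) = (2*m)*(-4 + m) = 2*m*(-4 + m))
z(H) = 1 (z(H) = 5 - 4 = 1)
(-12*D(-2))*z(1) = -24*(-2)*(-4 - 2)*1 = -24*(-2)*(-6)*1 = -12*24*1 = -288*1 = -288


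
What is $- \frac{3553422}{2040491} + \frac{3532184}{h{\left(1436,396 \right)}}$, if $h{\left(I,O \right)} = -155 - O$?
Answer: $- \frac{7209347597866}{1124310541} \approx -6412.2$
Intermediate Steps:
$- \frac{3553422}{2040491} + \frac{3532184}{h{\left(1436,396 \right)}} = - \frac{3553422}{2040491} + \frac{3532184}{-155 - 396} = \left(-3553422\right) \frac{1}{2040491} + \frac{3532184}{-155 - 396} = - \frac{3553422}{2040491} + \frac{3532184}{-551} = - \frac{3553422}{2040491} + 3532184 \left(- \frac{1}{551}\right) = - \frac{3553422}{2040491} - \frac{3532184}{551} = - \frac{7209347597866}{1124310541}$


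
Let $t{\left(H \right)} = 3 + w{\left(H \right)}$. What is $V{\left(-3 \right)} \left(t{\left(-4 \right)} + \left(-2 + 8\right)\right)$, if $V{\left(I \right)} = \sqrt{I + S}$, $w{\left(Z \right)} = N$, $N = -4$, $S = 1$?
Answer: $5 i \sqrt{2} \approx 7.0711 i$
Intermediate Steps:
$w{\left(Z \right)} = -4$
$V{\left(I \right)} = \sqrt{1 + I}$ ($V{\left(I \right)} = \sqrt{I + 1} = \sqrt{1 + I}$)
$t{\left(H \right)} = -1$ ($t{\left(H \right)} = 3 - 4 = -1$)
$V{\left(-3 \right)} \left(t{\left(-4 \right)} + \left(-2 + 8\right)\right) = \sqrt{1 - 3} \left(-1 + \left(-2 + 8\right)\right) = \sqrt{-2} \left(-1 + 6\right) = i \sqrt{2} \cdot 5 = 5 i \sqrt{2}$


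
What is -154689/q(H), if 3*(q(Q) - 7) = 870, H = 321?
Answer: -51563/99 ≈ -520.84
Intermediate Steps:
q(Q) = 297 (q(Q) = 7 + (⅓)*870 = 7 + 290 = 297)
-154689/q(H) = -154689/297 = -154689*1/297 = -51563/99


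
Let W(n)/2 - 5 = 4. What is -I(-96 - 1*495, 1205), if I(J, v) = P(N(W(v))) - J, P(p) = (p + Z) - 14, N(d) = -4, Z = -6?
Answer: -567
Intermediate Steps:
W(n) = 18 (W(n) = 10 + 2*4 = 10 + 8 = 18)
P(p) = -20 + p (P(p) = (p - 6) - 14 = (-6 + p) - 14 = -20 + p)
I(J, v) = -24 - J (I(J, v) = (-20 - 4) - J = -24 - J)
-I(-96 - 1*495, 1205) = -(-24 - (-96 - 1*495)) = -(-24 - (-96 - 495)) = -(-24 - 1*(-591)) = -(-24 + 591) = -1*567 = -567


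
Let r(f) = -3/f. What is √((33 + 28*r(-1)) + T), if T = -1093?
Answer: 4*I*√61 ≈ 31.241*I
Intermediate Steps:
√((33 + 28*r(-1)) + T) = √((33 + 28*(-3/(-1))) - 1093) = √((33 + 28*(-3*(-1))) - 1093) = √((33 + 28*3) - 1093) = √((33 + 84) - 1093) = √(117 - 1093) = √(-976) = 4*I*√61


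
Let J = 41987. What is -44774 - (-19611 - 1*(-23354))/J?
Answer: -1879929681/41987 ≈ -44774.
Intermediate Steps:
-44774 - (-19611 - 1*(-23354))/J = -44774 - (-19611 - 1*(-23354))/41987 = -44774 - (-19611 + 23354)/41987 = -44774 - 3743/41987 = -1879929681/41987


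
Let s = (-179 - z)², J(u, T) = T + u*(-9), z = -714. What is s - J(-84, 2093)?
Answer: 283376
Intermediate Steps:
J(u, T) = T - 9*u
s = 286225 (s = (-179 - 1*(-714))² = (-179 + 714)² = 535² = 286225)
s - J(-84, 2093) = 286225 - (2093 - 9*(-84)) = 286225 - (2093 + 756) = 286225 - 1*2849 = 286225 - 2849 = 283376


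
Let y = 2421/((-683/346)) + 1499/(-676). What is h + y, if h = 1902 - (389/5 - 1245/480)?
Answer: 11046370229/18468320 ≈ 598.13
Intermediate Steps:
h = 292287/160 (h = 1902 - (389*(1/5) - 1245*1/480) = 1902 - (389/5 - 83/32) = 1902 - 1*12033/160 = 1902 - 12033/160 = 292287/160 ≈ 1826.8)
y = -567286033/461708 (y = 2421/((-683*1/346)) + 1499*(-1/676) = 2421/(-683/346) - 1499/676 = 2421*(-346/683) - 1499/676 = -837666/683 - 1499/676 = -567286033/461708 ≈ -1228.7)
h + y = 292287/160 - 567286033/461708 = 11046370229/18468320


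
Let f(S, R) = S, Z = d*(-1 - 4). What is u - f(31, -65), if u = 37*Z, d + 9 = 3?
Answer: 1079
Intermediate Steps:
d = -6 (d = -9 + 3 = -6)
Z = 30 (Z = -6*(-1 - 4) = -6*(-5) = 30)
u = 1110 (u = 37*30 = 1110)
u - f(31, -65) = 1110 - 1*31 = 1110 - 31 = 1079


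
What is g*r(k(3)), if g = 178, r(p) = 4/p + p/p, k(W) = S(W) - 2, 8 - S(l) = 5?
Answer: 890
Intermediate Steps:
S(l) = 3 (S(l) = 8 - 1*5 = 8 - 5 = 3)
k(W) = 1 (k(W) = 3 - 2 = 1)
r(p) = 1 + 4/p (r(p) = 4/p + 1 = 1 + 4/p)
g*r(k(3)) = 178*((4 + 1)/1) = 178*(1*5) = 178*5 = 890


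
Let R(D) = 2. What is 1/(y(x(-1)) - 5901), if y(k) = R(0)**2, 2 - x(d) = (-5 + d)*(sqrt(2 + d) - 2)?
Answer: -1/5897 ≈ -0.00016958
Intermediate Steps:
x(d) = 2 - (-5 + d)*(-2 + sqrt(2 + d)) (x(d) = 2 - (-5 + d)*(sqrt(2 + d) - 2) = 2 - (-5 + d)*(-2 + sqrt(2 + d)))
y(k) = 4 (y(k) = 2**2 = 4)
1/(y(x(-1)) - 5901) = 1/(4 - 5901) = 1/(-5897) = -1/5897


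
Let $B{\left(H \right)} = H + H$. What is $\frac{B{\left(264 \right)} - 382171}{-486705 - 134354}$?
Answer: $\frac{381643}{621059} \approx 0.6145$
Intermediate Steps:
$B{\left(H \right)} = 2 H$
$\frac{B{\left(264 \right)} - 382171}{-486705 - 134354} = \frac{2 \cdot 264 - 382171}{-486705 - 134354} = \frac{528 - 382171}{-621059} = \left(-381643\right) \left(- \frac{1}{621059}\right) = \frac{381643}{621059}$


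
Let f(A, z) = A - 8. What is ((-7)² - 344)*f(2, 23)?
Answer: 1770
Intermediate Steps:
f(A, z) = -8 + A
((-7)² - 344)*f(2, 23) = ((-7)² - 344)*(-8 + 2) = (49 - 344)*(-6) = -295*(-6) = 1770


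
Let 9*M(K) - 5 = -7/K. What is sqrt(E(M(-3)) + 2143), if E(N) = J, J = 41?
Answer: 2*sqrt(546) ≈ 46.733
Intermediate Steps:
M(K) = 5/9 - 7/(9*K) (M(K) = 5/9 + (-7/K)/9 = 5/9 - 7/(9*K))
E(N) = 41
sqrt(E(M(-3)) + 2143) = sqrt(41 + 2143) = sqrt(2184) = 2*sqrt(546)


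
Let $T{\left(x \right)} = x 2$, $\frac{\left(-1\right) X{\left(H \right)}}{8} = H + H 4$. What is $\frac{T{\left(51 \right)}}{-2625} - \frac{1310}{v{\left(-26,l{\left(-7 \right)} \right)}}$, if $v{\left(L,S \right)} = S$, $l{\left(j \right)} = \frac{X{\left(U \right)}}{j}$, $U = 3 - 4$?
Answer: $\frac{802239}{3500} \approx 229.21$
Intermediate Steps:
$U = -1$
$X{\left(H \right)} = - 40 H$ ($X{\left(H \right)} = - 8 \left(H + H 4\right) = - 8 \left(H + 4 H\right) = - 8 \cdot 5 H = - 40 H$)
$l{\left(j \right)} = \frac{40}{j}$ ($l{\left(j \right)} = \frac{\left(-40\right) \left(-1\right)}{j} = \frac{40}{j}$)
$T{\left(x \right)} = 2 x$
$\frac{T{\left(51 \right)}}{-2625} - \frac{1310}{v{\left(-26,l{\left(-7 \right)} \right)}} = \frac{2 \cdot 51}{-2625} - \frac{1310}{40 \frac{1}{-7}} = 102 \left(- \frac{1}{2625}\right) - \frac{1310}{40 \left(- \frac{1}{7}\right)} = - \frac{34}{875} - \frac{1310}{- \frac{40}{7}} = - \frac{34}{875} - - \frac{917}{4} = - \frac{34}{875} + \frac{917}{4} = \frac{802239}{3500}$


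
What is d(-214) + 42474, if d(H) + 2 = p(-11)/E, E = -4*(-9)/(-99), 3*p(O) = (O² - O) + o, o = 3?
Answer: 169393/4 ≈ 42348.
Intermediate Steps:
p(O) = 1 - O/3 + O²/3 (p(O) = ((O² - O) + 3)/3 = (3 + O² - O)/3 = 1 - O/3 + O²/3)
E = -4/11 (E = 36*(-1/99) = -4/11 ≈ -0.36364)
d(H) = -503/4 (d(H) = -2 + (1 - ⅓*(-11) + (⅓)*(-11)²)/(-4/11) = -2 + (1 + 11/3 + (⅓)*121)*(-11/4) = -2 + (1 + 11/3 + 121/3)*(-11/4) = -2 + 45*(-11/4) = -2 - 495/4 = -503/4)
d(-214) + 42474 = -503/4 + 42474 = 169393/4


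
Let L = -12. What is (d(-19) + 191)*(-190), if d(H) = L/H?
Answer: -36410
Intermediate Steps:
d(H) = -12/H
(d(-19) + 191)*(-190) = (-12/(-19) + 191)*(-190) = (-12*(-1/19) + 191)*(-190) = (12/19 + 191)*(-190) = (3641/19)*(-190) = -36410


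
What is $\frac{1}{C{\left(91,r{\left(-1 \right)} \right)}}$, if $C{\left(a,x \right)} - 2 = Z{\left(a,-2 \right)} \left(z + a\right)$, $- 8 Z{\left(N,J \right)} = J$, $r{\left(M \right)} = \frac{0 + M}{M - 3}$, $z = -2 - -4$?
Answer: $\frac{4}{101} \approx 0.039604$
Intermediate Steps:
$z = 2$ ($z = -2 + 4 = 2$)
$r{\left(M \right)} = \frac{M}{-3 + M}$
$Z{\left(N,J \right)} = - \frac{J}{8}$
$C{\left(a,x \right)} = \frac{5}{2} + \frac{a}{4}$ ($C{\left(a,x \right)} = 2 + \left(- \frac{1}{8}\right) \left(-2\right) \left(2 + a\right) = 2 + \frac{2 + a}{4} = 2 + \left(\frac{1}{2} + \frac{a}{4}\right) = \frac{5}{2} + \frac{a}{4}$)
$\frac{1}{C{\left(91,r{\left(-1 \right)} \right)}} = \frac{1}{\frac{5}{2} + \frac{1}{4} \cdot 91} = \frac{1}{\frac{5}{2} + \frac{91}{4}} = \frac{1}{\frac{101}{4}} = \frac{4}{101}$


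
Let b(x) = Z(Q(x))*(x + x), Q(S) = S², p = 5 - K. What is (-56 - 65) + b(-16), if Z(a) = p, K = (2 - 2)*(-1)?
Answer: -281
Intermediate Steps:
K = 0 (K = 0*(-1) = 0)
p = 5 (p = 5 - 1*0 = 5 + 0 = 5)
Z(a) = 5
b(x) = 10*x (b(x) = 5*(x + x) = 5*(2*x) = 10*x)
(-56 - 65) + b(-16) = (-56 - 65) + 10*(-16) = -121 - 160 = -281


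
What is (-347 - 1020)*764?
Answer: -1044388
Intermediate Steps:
(-347 - 1020)*764 = -1367*764 = -1044388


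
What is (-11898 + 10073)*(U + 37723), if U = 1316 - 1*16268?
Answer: -41557075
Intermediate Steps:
U = -14952 (U = 1316 - 16268 = -14952)
(-11898 + 10073)*(U + 37723) = (-11898 + 10073)*(-14952 + 37723) = -1825*22771 = -41557075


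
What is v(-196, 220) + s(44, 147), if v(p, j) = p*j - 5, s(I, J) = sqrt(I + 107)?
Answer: -43125 + sqrt(151) ≈ -43113.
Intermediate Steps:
s(I, J) = sqrt(107 + I)
v(p, j) = -5 + j*p (v(p, j) = j*p - 5 = -5 + j*p)
v(-196, 220) + s(44, 147) = (-5 + 220*(-196)) + sqrt(107 + 44) = (-5 - 43120) + sqrt(151) = -43125 + sqrt(151)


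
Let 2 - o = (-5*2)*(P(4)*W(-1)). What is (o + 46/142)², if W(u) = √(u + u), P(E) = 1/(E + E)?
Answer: 91775/40328 + 825*I*√2/142 ≈ 2.2757 + 8.2164*I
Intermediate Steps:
P(E) = 1/(2*E)
W(u) = √2*√u (W(u) = √(2*u) = √2*√u)
o = 2 + 5*I*√2/4 (o = 2 - (-5*2)*((½)/4)*(√2*√(-1)) = 2 - (-10)*((½)*(¼))*(√2*I) = 2 - (-10)*(I*√2)/8 = 2 - (-10)*I*√2/8 = 2 - (-5)*I*√2/4 = 2 + 5*I*√2/4 ≈ 2.0 + 1.7678*I)
(o + 46/142)² = ((2 + 5*I*√2/4) + 46/142)² = ((2 + 5*I*√2/4) + 46*(1/142))² = ((2 + 5*I*√2/4) + 23/71)² = (165/71 + 5*I*√2/4)²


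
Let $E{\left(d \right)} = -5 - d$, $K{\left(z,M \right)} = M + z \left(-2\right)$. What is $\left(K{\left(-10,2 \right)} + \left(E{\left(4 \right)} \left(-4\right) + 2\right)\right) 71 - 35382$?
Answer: $-31122$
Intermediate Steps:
$K{\left(z,M \right)} = M - 2 z$
$\left(K{\left(-10,2 \right)} + \left(E{\left(4 \right)} \left(-4\right) + 2\right)\right) 71 - 35382 = \left(\left(2 - -20\right) + \left(\left(-5 - 4\right) \left(-4\right) + 2\right)\right) 71 - 35382 = \left(\left(2 + 20\right) + \left(\left(-5 - 4\right) \left(-4\right) + 2\right)\right) 71 - 35382 = \left(22 + \left(\left(-9\right) \left(-4\right) + 2\right)\right) 71 - 35382 = \left(22 + \left(36 + 2\right)\right) 71 - 35382 = \left(22 + 38\right) 71 - 35382 = 60 \cdot 71 - 35382 = 4260 - 35382 = -31122$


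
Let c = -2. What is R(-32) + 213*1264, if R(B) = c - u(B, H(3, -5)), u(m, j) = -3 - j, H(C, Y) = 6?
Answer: 269239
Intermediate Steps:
R(B) = 7 (R(B) = -2 - (-3 - 1*6) = -2 - (-3 - 6) = -2 - 1*(-9) = -2 + 9 = 7)
R(-32) + 213*1264 = 7 + 213*1264 = 7 + 269232 = 269239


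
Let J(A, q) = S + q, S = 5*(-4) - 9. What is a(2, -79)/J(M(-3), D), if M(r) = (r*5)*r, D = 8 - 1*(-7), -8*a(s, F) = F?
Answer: -79/112 ≈ -0.70536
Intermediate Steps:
a(s, F) = -F/8
D = 15 (D = 8 + 7 = 15)
S = -29 (S = -20 - 9 = -29)
M(r) = 5*r² (M(r) = (5*r)*r = 5*r²)
J(A, q) = -29 + q
a(2, -79)/J(M(-3), D) = (-⅛*(-79))/(-29 + 15) = (79/8)/(-14) = (79/8)*(-1/14) = -79/112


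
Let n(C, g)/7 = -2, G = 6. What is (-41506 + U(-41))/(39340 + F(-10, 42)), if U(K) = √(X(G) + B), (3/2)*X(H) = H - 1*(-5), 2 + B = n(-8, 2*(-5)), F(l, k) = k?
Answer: -20753/19691 + I*√78/118146 ≈ -1.0539 + 7.4753e-5*I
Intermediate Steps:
n(C, g) = -14 (n(C, g) = 7*(-2) = -14)
B = -16 (B = -2 - 14 = -16)
X(H) = 10/3 + 2*H/3 (X(H) = 2*(H - 1*(-5))/3 = 2*(H + 5)/3 = 2*(5 + H)/3 = 10/3 + 2*H/3)
U(K) = I*√78/3 (U(K) = √((10/3 + (⅔)*6) - 16) = √((10/3 + 4) - 16) = √(22/3 - 16) = √(-26/3) = I*√78/3)
(-41506 + U(-41))/(39340 + F(-10, 42)) = (-41506 + I*√78/3)/(39340 + 42) = (-41506 + I*√78/3)/39382 = (-41506 + I*√78/3)*(1/39382) = -20753/19691 + I*√78/118146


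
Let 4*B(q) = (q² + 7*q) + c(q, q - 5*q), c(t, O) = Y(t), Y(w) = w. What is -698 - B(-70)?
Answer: -1783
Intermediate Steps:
c(t, O) = t
B(q) = 2*q + q²/4 (B(q) = ((q² + 7*q) + q)/4 = (q² + 8*q)/4 = 2*q + q²/4)
-698 - B(-70) = -698 - (-70)*(8 - 70)/4 = -698 - (-70)*(-62)/4 = -698 - 1*1085 = -698 - 1085 = -1783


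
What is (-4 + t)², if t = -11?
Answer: 225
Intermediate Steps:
(-4 + t)² = (-4 - 11)² = (-15)² = 225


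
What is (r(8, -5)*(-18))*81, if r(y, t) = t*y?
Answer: 58320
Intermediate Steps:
(r(8, -5)*(-18))*81 = (-5*8*(-18))*81 = -40*(-18)*81 = 720*81 = 58320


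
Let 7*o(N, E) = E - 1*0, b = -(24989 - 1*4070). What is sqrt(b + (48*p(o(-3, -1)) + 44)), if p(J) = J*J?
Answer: I*sqrt(1022827)/7 ≈ 144.48*I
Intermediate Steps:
b = -20919 (b = -(24989 - 4070) = -1*20919 = -20919)
o(N, E) = E/7 (o(N, E) = (E - 1*0)/7 = (E + 0)/7 = E/7)
p(J) = J**2
sqrt(b + (48*p(o(-3, -1)) + 44)) = sqrt(-20919 + (48*((1/7)*(-1))**2 + 44)) = sqrt(-20919 + (48*(-1/7)**2 + 44)) = sqrt(-20919 + (48*(1/49) + 44)) = sqrt(-20919 + (48/49 + 44)) = sqrt(-20919 + 2204/49) = sqrt(-1022827/49) = I*sqrt(1022827)/7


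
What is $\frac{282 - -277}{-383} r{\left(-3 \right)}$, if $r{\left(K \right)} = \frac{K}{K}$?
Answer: $- \frac{559}{383} \approx -1.4595$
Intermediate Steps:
$r{\left(K \right)} = 1$
$\frac{282 - -277}{-383} r{\left(-3 \right)} = \frac{282 - -277}{-383} \cdot 1 = \left(282 + 277\right) \left(- \frac{1}{383}\right) 1 = 559 \left(- \frac{1}{383}\right) 1 = \left(- \frac{559}{383}\right) 1 = - \frac{559}{383}$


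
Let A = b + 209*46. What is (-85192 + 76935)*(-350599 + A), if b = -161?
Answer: 2816842522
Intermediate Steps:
A = 9453 (A = -161 + 209*46 = -161 + 9614 = 9453)
(-85192 + 76935)*(-350599 + A) = (-85192 + 76935)*(-350599 + 9453) = -8257*(-341146) = 2816842522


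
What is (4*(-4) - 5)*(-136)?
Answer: 2856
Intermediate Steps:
(4*(-4) - 5)*(-136) = (-16 - 5)*(-136) = -21*(-136) = 2856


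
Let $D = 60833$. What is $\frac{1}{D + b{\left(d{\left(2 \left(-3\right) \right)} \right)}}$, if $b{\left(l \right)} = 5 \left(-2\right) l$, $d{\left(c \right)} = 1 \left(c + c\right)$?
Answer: $\frac{1}{60953} \approx 1.6406 \cdot 10^{-5}$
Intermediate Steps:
$d{\left(c \right)} = 2 c$ ($d{\left(c \right)} = 1 \cdot 2 c = 2 c$)
$b{\left(l \right)} = - 10 l$
$\frac{1}{D + b{\left(d{\left(2 \left(-3\right) \right)} \right)}} = \frac{1}{60833 - 10 \cdot 2 \cdot 2 \left(-3\right)} = \frac{1}{60833 - 10 \cdot 2 \left(-6\right)} = \frac{1}{60833 - -120} = \frac{1}{60833 + 120} = \frac{1}{60953}$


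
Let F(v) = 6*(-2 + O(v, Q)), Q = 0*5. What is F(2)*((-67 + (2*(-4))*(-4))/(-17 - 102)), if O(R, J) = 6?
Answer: 120/17 ≈ 7.0588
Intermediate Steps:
Q = 0
F(v) = 24 (F(v) = 6*(-2 + 6) = 6*4 = 24)
F(2)*((-67 + (2*(-4))*(-4))/(-17 - 102)) = 24*((-67 + (2*(-4))*(-4))/(-17 - 102)) = 24*((-67 - 8*(-4))/(-119)) = 24*((-67 + 32)*(-1/119)) = 24*(-35*(-1/119)) = 24*(5/17) = 120/17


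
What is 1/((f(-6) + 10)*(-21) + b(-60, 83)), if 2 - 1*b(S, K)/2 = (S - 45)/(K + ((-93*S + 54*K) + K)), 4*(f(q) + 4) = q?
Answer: -2557/231356 ≈ -0.011052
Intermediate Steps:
f(q) = -4 + q/4
b(S, K) = 4 - 2*(-45 + S)/(-93*S + 56*K) (b(S, K) = 4 - 2*(S - 45)/(K + ((-93*S + 54*K) + K)) = 4 - 2*(-45 + S)/(K + (-93*S + 55*K)) = 4 - 2*(-45 + S)/(-93*S + 56*K))
1/((f(-6) + 10)*(-21) + b(-60, 83)) = 1/(((-4 + (¼)*(-6)) + 10)*(-21) + 2*(45 - 187*(-60) + 112*83)/(-93*(-60) + 56*83)) = 1/(((-4 - 3/2) + 10)*(-21) + 2*(45 + 11220 + 9296)/(5580 + 4648)) = 1/((-11/2 + 10)*(-21) + 2*20561/10228) = 1/((9/2)*(-21) + 2*(1/10228)*20561) = 1/(-189/2 + 20561/5114) = 1/(-231356/2557) = -2557/231356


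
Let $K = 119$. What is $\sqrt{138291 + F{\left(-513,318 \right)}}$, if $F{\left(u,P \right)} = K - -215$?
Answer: $5 \sqrt{5545} \approx 372.32$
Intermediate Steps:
$F{\left(u,P \right)} = 334$ ($F{\left(u,P \right)} = 119 - -215 = 119 + 215 = 334$)
$\sqrt{138291 + F{\left(-513,318 \right)}} = \sqrt{138291 + 334} = \sqrt{138625} = 5 \sqrt{5545}$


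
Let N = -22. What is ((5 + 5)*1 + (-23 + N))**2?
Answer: 1225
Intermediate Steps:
((5 + 5)*1 + (-23 + N))**2 = ((5 + 5)*1 + (-23 - 22))**2 = (10*1 - 45)**2 = (10 - 45)**2 = (-35)**2 = 1225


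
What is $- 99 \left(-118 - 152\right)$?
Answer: $26730$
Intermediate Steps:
$- 99 \left(-118 - 152\right) = \left(-99\right) \left(-270\right) = 26730$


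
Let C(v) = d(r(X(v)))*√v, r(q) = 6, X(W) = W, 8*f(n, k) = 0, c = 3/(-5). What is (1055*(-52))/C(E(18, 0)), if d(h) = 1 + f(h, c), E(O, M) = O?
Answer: -27430*√2/3 ≈ -12931.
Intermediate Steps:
c = -⅗ (c = 3*(-⅕) = -⅗ ≈ -0.60000)
f(n, k) = 0 (f(n, k) = (⅛)*0 = 0)
d(h) = 1 (d(h) = 1 + 0 = 1)
C(v) = √v (C(v) = 1*√v = √v)
(1055*(-52))/C(E(18, 0)) = (1055*(-52))/(√18) = -54860*√2/6 = -27430*√2/3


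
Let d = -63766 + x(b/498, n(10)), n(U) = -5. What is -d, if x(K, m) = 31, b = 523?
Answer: 63735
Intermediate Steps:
d = -63735 (d = -63766 + 31 = -63735)
-d = -1*(-63735) = 63735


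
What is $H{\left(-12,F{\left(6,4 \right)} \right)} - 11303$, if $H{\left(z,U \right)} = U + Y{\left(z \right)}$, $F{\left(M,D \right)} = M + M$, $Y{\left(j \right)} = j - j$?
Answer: $-11291$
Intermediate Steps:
$Y{\left(j \right)} = 0$
$F{\left(M,D \right)} = 2 M$
$H{\left(z,U \right)} = U$ ($H{\left(z,U \right)} = U + 0 = U$)
$H{\left(-12,F{\left(6,4 \right)} \right)} - 11303 = 2 \cdot 6 - 11303 = 12 - 11303 = -11291$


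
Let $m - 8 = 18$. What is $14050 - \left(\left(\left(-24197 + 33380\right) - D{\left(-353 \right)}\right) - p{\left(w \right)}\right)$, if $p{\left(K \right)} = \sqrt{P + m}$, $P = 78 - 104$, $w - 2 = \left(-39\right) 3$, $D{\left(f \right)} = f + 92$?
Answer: $4606$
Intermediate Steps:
$D{\left(f \right)} = 92 + f$
$m = 26$ ($m = 8 + 18 = 26$)
$w = -115$ ($w = 2 - 117 = -115$)
$P = -26$ ($P = 78 - 104 = -26$)
$p{\left(K \right)} = 0$ ($p{\left(K \right)} = \sqrt{-26 + 26} = \sqrt{0} = 0$)
$14050 - \left(\left(\left(-24197 + 33380\right) - D{\left(-353 \right)}\right) - p{\left(w \right)}\right) = 14050 - \left(\left(\left(-24197 + 33380\right) - \left(92 - 353\right)\right) - 0\right) = 14050 - \left(\left(9183 - -261\right) + 0\right) = 14050 - \left(\left(9183 + 261\right) + 0\right) = 14050 - \left(9444 + 0\right) = 14050 - 9444 = 4606$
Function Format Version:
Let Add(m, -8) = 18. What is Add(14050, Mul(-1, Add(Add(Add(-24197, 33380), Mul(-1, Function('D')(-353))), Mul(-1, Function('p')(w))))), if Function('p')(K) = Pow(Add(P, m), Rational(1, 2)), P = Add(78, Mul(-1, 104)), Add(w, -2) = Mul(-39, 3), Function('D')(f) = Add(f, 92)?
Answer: 4606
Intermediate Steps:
Function('D')(f) = Add(92, f)
m = 26 (m = Add(8, 18) = 26)
w = -115 (w = Add(2, Mul(-39, 3)) = Add(2, -117) = -115)
P = -26 (P = Add(78, -104) = -26)
Function('p')(K) = 0 (Function('p')(K) = Pow(Add(-26, 26), Rational(1, 2)) = Pow(0, Rational(1, 2)) = 0)
Add(14050, Mul(-1, Add(Add(Add(-24197, 33380), Mul(-1, Function('D')(-353))), Mul(-1, Function('p')(w))))) = Add(14050, Mul(-1, Add(Add(Add(-24197, 33380), Mul(-1, Add(92, -353))), Mul(-1, 0)))) = Add(14050, Mul(-1, Add(Add(9183, Mul(-1, -261)), 0))) = Add(14050, Mul(-1, Add(Add(9183, 261), 0))) = Add(14050, Mul(-1, Add(9444, 0))) = Add(14050, Mul(-1, 9444)) = Add(14050, -9444) = 4606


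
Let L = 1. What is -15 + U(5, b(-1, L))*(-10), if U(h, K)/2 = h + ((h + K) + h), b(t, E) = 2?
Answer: -355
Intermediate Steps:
U(h, K) = 2*K + 6*h (U(h, K) = 2*(h + ((h + K) + h)) = 2*(h + ((K + h) + h)) = 2*(h + (K + 2*h)) = 2*(K + 3*h) = 2*K + 6*h)
-15 + U(5, b(-1, L))*(-10) = -15 + (2*2 + 6*5)*(-10) = -15 + (4 + 30)*(-10) = -15 + 34*(-10) = -15 - 340 = -355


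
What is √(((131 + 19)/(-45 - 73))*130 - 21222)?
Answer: 14*I*√379842/59 ≈ 146.24*I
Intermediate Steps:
√(((131 + 19)/(-45 - 73))*130 - 21222) = √((150/(-118))*130 - 21222) = √((150*(-1/118))*130 - 21222) = √(-75/59*130 - 21222) = √(-9750/59 - 21222) = √(-1261848/59) = 14*I*√379842/59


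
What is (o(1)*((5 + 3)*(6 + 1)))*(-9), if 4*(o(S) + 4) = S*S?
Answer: 1890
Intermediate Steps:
o(S) = -4 + S²/4 (o(S) = -4 + (S*S)/4 = -4 + S²/4)
(o(1)*((5 + 3)*(6 + 1)))*(-9) = ((-4 + (¼)*1²)*((5 + 3)*(6 + 1)))*(-9) = ((-4 + (¼)*1)*(8*7))*(-9) = ((-4 + ¼)*56)*(-9) = -15/4*56*(-9) = -210*(-9) = 1890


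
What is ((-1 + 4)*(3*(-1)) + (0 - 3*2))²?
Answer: 225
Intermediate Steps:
((-1 + 4)*(3*(-1)) + (0 - 3*2))² = (3*(-3) + (0 - 6))² = (-9 - 6)² = (-15)² = 225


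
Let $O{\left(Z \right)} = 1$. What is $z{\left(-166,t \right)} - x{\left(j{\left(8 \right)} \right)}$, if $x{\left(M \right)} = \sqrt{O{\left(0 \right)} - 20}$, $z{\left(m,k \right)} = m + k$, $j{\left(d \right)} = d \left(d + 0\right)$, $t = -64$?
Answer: $-230 - i \sqrt{19} \approx -230.0 - 4.3589 i$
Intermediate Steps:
$j{\left(d \right)} = d^{2}$ ($j{\left(d \right)} = d d = d^{2}$)
$z{\left(m,k \right)} = k + m$
$x{\left(M \right)} = i \sqrt{19}$ ($x{\left(M \right)} = \sqrt{1 - 20} = \sqrt{-19} = i \sqrt{19}$)
$z{\left(-166,t \right)} - x{\left(j{\left(8 \right)} \right)} = \left(-64 - 166\right) - i \sqrt{19} = -230 - i \sqrt{19}$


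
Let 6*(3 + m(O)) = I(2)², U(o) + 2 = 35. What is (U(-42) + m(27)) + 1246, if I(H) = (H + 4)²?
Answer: 1492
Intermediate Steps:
I(H) = (4 + H)²
U(o) = 33 (U(o) = -2 + 35 = 33)
m(O) = 213 (m(O) = -3 + ((4 + 2)²)²/6 = -3 + (6²)²/6 = -3 + (⅙)*36² = -3 + (⅙)*1296 = -3 + 216 = 213)
(U(-42) + m(27)) + 1246 = (33 + 213) + 1246 = 246 + 1246 = 1492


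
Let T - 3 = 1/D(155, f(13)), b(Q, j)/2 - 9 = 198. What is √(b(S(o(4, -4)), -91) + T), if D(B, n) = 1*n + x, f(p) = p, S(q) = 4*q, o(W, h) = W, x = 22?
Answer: 2*√127715/35 ≈ 20.421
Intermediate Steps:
b(Q, j) = 414 (b(Q, j) = 18 + 2*198 = 18 + 396 = 414)
D(B, n) = 22 + n (D(B, n) = 1*n + 22 = n + 22 = 22 + n)
T = 106/35 (T = 3 + 1/(22 + 13) = 3 + 1/35 = 106/35 ≈ 3.0286)
√(b(S(o(4, -4)), -91) + T) = √(414 + 106/35) = √(14596/35) = 2*√127715/35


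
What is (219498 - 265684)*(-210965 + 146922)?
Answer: 2957889998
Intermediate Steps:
(219498 - 265684)*(-210965 + 146922) = -46186*(-64043) = 2957889998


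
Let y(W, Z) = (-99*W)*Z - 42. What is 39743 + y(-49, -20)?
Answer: -57319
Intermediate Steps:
y(W, Z) = -42 - 99*W*Z (y(W, Z) = -99*W*Z - 42 = -42 - 99*W*Z)
39743 + y(-49, -20) = 39743 + (-42 - 99*(-49)*(-20)) = 39743 + (-42 - 97020) = 39743 - 97062 = -57319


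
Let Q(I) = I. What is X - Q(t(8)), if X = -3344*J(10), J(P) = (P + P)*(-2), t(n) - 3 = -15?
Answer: 133772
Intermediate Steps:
t(n) = -12 (t(n) = 3 - 15 = -12)
J(P) = -4*P (J(P) = (2*P)*(-2) = -4*P)
X = 133760 (X = -(-13376)*10 = -3344*(-40) = 133760)
X - Q(t(8)) = 133760 - 1*(-12) = 133760 + 12 = 133772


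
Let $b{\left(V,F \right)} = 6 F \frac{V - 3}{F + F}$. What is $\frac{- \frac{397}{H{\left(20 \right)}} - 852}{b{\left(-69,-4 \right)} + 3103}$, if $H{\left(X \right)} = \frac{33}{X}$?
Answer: $- \frac{36056}{95271} \approx -0.37846$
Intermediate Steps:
$b{\left(V,F \right)} = -9 + 3 V$ ($b{\left(V,F \right)} = 6 F \frac{-3 + V}{2 F} = -9 + 3 V$)
$\frac{- \frac{397}{H{\left(20 \right)}} - 852}{b{\left(-69,-4 \right)} + 3103} = \frac{- \frac{397}{33 \cdot \frac{1}{20}} - 852}{\left(-9 + 3 \left(-69\right)\right) + 3103} = \frac{- \frac{397}{33 \cdot \frac{1}{20}} - 852}{\left(-9 - 207\right) + 3103} = \frac{- \frac{397}{\frac{33}{20}} - 852}{-216 + 3103} = \frac{\left(-397\right) \frac{20}{33} - 852}{2887} = \left(- \frac{7940}{33} - 852\right) \frac{1}{2887} = \left(- \frac{36056}{33}\right) \frac{1}{2887} = - \frac{36056}{95271}$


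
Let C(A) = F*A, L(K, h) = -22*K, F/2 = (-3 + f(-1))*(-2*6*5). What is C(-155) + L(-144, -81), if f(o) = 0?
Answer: -52632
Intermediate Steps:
F = 360 (F = 2*((-3 + 0)*(-2*6*5)) = 2*(-(-36)*5) = 2*(-3*(-60)) = 2*180 = 360)
C(A) = 360*A
C(-155) + L(-144, -81) = 360*(-155) - 22*(-144) = -55800 + 3168 = -52632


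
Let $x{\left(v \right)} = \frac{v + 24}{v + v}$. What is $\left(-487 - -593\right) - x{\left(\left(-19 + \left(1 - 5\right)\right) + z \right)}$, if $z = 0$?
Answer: $\frac{4877}{46} \approx 106.02$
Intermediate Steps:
$x{\left(v \right)} = \frac{24 + v}{2 v}$
$\left(-487 - -593\right) - x{\left(\left(-19 + \left(1 - 5\right)\right) + z \right)} = \left(-487 - -593\right) - \frac{24 + \left(\left(-19 + \left(1 - 5\right)\right) + 0\right)}{2 \left(\left(-19 + \left(1 - 5\right)\right) + 0\right)} = \left(-487 + 593\right) - \frac{24 + \left(\left(-19 + \left(1 - 5\right)\right) + 0\right)}{2 \left(\left(-19 + \left(1 - 5\right)\right) + 0\right)} = 106 - \frac{24 + \left(\left(-19 - 4\right) + 0\right)}{2 \left(\left(-19 - 4\right) + 0\right)} = 106 - \frac{24 + \left(-23 + 0\right)}{2 \left(-23 + 0\right)} = 106 - \frac{24 - 23}{2 \left(-23\right)} = 106 - \frac{1}{2} \left(- \frac{1}{23}\right) 1 = 106 - - \frac{1}{46} = 106 + \frac{1}{46} = \frac{4877}{46}$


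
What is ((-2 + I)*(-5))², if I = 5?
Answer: 225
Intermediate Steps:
((-2 + I)*(-5))² = ((-2 + 5)*(-5))² = (3*(-5))² = (-15)² = 225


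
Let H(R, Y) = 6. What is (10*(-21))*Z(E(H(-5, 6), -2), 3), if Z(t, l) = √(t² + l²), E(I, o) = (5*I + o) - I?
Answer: -210*√493 ≈ -4662.8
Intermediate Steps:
E(I, o) = o + 4*I (E(I, o) = (o + 5*I) - I = o + 4*I)
Z(t, l) = √(l² + t²)
(10*(-21))*Z(E(H(-5, 6), -2), 3) = (10*(-21))*√(3² + (-2 + 4*6)²) = -210*√(9 + (-2 + 24)²) = -210*√(9 + 22²) = -210*√(9 + 484) = -210*√493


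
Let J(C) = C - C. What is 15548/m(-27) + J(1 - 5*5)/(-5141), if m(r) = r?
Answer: -15548/27 ≈ -575.85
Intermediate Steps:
J(C) = 0
15548/m(-27) + J(1 - 5*5)/(-5141) = 15548/(-27) + 0/(-5141) = 15548*(-1/27) + 0*(-1/5141) = -15548/27 + 0 = -15548/27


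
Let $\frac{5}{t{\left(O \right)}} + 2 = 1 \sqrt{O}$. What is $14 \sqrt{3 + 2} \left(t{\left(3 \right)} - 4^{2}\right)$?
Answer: $- 364 \sqrt{5} - 70 \sqrt{15} \approx -1085.0$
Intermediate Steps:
$t{\left(O \right)} = \frac{5}{-2 + \sqrt{O}}$ ($t{\left(O \right)} = \frac{5}{-2 + 1 \sqrt{O}} = \frac{5}{-2 + \sqrt{O}}$)
$14 \sqrt{3 + 2} \left(t{\left(3 \right)} - 4^{2}\right) = 14 \sqrt{3 + 2} \left(\frac{5}{-2 + \sqrt{3}} - 4^{2}\right) = 14 \sqrt{5} \left(\frac{5}{-2 + \sqrt{3}} - 16\right) = 14 \sqrt{5} \left(-16 + \frac{5}{-2 + \sqrt{3}}\right)$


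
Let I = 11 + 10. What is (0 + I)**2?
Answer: 441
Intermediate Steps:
I = 21
(0 + I)**2 = (0 + 21)**2 = 21**2 = 441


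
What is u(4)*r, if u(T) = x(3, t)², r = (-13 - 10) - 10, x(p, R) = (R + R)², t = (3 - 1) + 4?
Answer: -684288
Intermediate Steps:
t = 6 (t = 2 + 4 = 6)
x(p, R) = 4*R² (x(p, R) = (2*R)² = 4*R²)
r = -33 (r = -23 - 10 = -33)
u(T) = 20736 (u(T) = (4*6²)² = (4*36)² = 144² = 20736)
u(4)*r = 20736*(-33) = -684288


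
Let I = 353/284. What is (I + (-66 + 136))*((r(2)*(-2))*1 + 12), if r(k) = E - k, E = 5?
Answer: 60699/142 ≈ 427.46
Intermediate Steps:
I = 353/284 (I = 353*(1/284) = 353/284 ≈ 1.2430)
r(k) = 5 - k
(I + (-66 + 136))*((r(2)*(-2))*1 + 12) = (353/284 + (-66 + 136))*(((5 - 1*2)*(-2))*1 + 12) = (353/284 + 70)*(((5 - 2)*(-2))*1 + 12) = 20233*((3*(-2))*1 + 12)/284 = 20233*(-6*1 + 12)/284 = 20233*(-6 + 12)/284 = (20233/284)*6 = 60699/142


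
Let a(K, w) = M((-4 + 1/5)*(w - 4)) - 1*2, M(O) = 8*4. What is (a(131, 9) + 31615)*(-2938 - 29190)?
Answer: -1016690560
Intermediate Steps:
M(O) = 32
a(K, w) = 30 (a(K, w) = 32 - 1*2 = 32 - 2 = 30)
(a(131, 9) + 31615)*(-2938 - 29190) = (30 + 31615)*(-2938 - 29190) = 31645*(-32128) = -1016690560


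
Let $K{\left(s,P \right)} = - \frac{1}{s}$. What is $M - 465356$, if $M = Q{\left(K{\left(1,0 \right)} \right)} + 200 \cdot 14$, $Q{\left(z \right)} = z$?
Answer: $-462557$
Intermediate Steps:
$M = 2799$ ($M = - 1^{-1} + 200 \cdot 14 = \left(-1\right) 1 + 2800 = -1 + 2800 = 2799$)
$M - 465356 = 2799 - 465356 = -462557$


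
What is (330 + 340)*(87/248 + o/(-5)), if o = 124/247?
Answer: 5138431/30628 ≈ 167.77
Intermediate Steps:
o = 124/247 (o = 124*(1/247) = 124/247 ≈ 0.50202)
(330 + 340)*(87/248 + o/(-5)) = (330 + 340)*(87/248 + (124/247)/(-5)) = 670*(87*(1/248) + (124/247)*(-⅕)) = 670*(87/248 - 124/1235) = 670*(76693/306280) = 5138431/30628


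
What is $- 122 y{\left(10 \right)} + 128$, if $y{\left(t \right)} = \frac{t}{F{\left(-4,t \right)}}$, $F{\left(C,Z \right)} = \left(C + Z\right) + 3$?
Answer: $- \frac{68}{9} \approx -7.5556$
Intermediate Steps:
$F{\left(C,Z \right)} = 3 + C + Z$
$y{\left(t \right)} = \frac{t}{-1 + t}$ ($y{\left(t \right)} = \frac{t}{3 - 4 + t} = \frac{t}{-1 + t}$)
$- 122 y{\left(10 \right)} + 128 = - 122 \frac{10}{-1 + 10} + 128 = - 122 \cdot \frac{10}{9} + 128 = - 122 \cdot 10 \cdot \frac{1}{9} + 128 = \left(-122\right) \frac{10}{9} + 128 = - \frac{1220}{9} + 128 = - \frac{68}{9}$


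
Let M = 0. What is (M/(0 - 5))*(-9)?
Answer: 0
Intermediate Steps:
(M/(0 - 5))*(-9) = (0/(0 - 5))*(-9) = (0/(-5))*(-9) = (0*(-⅕))*(-9) = 0*(-9) = 0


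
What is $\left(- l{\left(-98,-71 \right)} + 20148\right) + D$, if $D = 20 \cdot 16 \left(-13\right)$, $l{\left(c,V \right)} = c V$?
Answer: $9030$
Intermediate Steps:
$l{\left(c,V \right)} = V c$
$D = -4160$ ($D = 320 \left(-13\right) = -4160$)
$\left(- l{\left(-98,-71 \right)} + 20148\right) + D = \left(- \left(-71\right) \left(-98\right) + 20148\right) - 4160 = \left(\left(-1\right) 6958 + 20148\right) - 4160 = \left(-6958 + 20148\right) - 4160 = 13190 - 4160 = 9030$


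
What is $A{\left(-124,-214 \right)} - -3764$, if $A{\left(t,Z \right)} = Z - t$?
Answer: $3674$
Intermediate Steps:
$A{\left(-124,-214 \right)} - -3764 = \left(-214 - -124\right) - -3764 = \left(-214 + 124\right) + \left(-21029 + 24793\right) = -90 + 3764 = 3674$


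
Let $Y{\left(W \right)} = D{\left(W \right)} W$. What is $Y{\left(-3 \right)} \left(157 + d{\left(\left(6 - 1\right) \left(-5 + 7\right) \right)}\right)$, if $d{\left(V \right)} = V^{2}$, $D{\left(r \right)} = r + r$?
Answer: $4626$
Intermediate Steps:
$D{\left(r \right)} = 2 r$
$Y{\left(W \right)} = 2 W^{2}$ ($Y{\left(W \right)} = 2 W W = 2 W^{2}$)
$Y{\left(-3 \right)} \left(157 + d{\left(\left(6 - 1\right) \left(-5 + 7\right) \right)}\right) = 2 \left(-3\right)^{2} \left(157 + \left(\left(6 - 1\right) \left(-5 + 7\right)\right)^{2}\right) = 2 \cdot 9 \left(157 + \left(5 \cdot 2\right)^{2}\right) = 18 \left(157 + 10^{2}\right) = 18 \left(157 + 100\right) = 18 \cdot 257 = 4626$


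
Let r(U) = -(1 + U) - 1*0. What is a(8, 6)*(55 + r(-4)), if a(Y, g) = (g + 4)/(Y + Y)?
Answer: 145/4 ≈ 36.250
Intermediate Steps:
a(Y, g) = (4 + g)/(2*Y) (a(Y, g) = (4 + g)/((2*Y)) = (4 + g)*(1/(2*Y)) = (4 + g)/(2*Y))
r(U) = -1 - U (r(U) = (-1 - U) + 0 = -1 - U)
a(8, 6)*(55 + r(-4)) = ((1/2)*(4 + 6)/8)*(55 + (-1 - 1*(-4))) = ((1/2)*(1/8)*10)*(55 + (-1 + 4)) = 5*(55 + 3)/8 = (5/8)*58 = 145/4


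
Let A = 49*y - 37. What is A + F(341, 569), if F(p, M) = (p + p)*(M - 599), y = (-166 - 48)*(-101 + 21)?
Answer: 818383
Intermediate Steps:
y = 17120 (y = -214*(-80) = 17120)
F(p, M) = 2*p*(-599 + M) (F(p, M) = (2*p)*(-599 + M) = 2*p*(-599 + M))
A = 838843 (A = 49*17120 - 37 = 838880 - 37 = 838843)
A + F(341, 569) = 838843 + 2*341*(-599 + 569) = 838843 + 2*341*(-30) = 838843 - 20460 = 818383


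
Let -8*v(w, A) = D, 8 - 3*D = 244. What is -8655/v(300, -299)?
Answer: -51930/59 ≈ -880.17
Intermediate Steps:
D = -236/3 (D = 8/3 - ⅓*244 = 8/3 - 244/3 = -236/3 ≈ -78.667)
v(w, A) = 59/6 (v(w, A) = -⅛*(-236/3) = 59/6)
-8655/v(300, -299) = -8655/59/6 = -8655*6/59 = -51930/59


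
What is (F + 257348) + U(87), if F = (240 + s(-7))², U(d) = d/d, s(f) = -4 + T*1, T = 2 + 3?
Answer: 315430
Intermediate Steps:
T = 5
s(f) = 1 (s(f) = -4 + 5*1 = -4 + 5 = 1)
U(d) = 1
F = 58081 (F = (240 + 1)² = 241² = 58081)
(F + 257348) + U(87) = (58081 + 257348) + 1 = 315429 + 1 = 315430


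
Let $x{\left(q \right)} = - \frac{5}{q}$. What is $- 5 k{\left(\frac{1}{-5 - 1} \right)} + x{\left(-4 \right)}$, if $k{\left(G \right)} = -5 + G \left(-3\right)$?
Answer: $\frac{95}{4} \approx 23.75$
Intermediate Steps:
$k{\left(G \right)} = -5 - 3 G$
$- 5 k{\left(\frac{1}{-5 - 1} \right)} + x{\left(-4 \right)} = - 5 \left(-5 - \frac{3}{-5 - 1}\right) - \frac{5}{-4} = - 5 \left(-5 - \frac{3}{-6}\right) - - \frac{5}{4} = - 5 \left(-5 - - \frac{1}{2}\right) + \frac{5}{4} = - 5 \left(-5 + \frac{1}{2}\right) + \frac{5}{4} = \left(-5\right) \left(- \frac{9}{2}\right) + \frac{5}{4} = \frac{45}{2} + \frac{5}{4} = \frac{95}{4}$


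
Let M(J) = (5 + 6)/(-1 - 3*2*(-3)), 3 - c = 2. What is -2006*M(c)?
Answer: -1298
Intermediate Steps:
c = 1 (c = 3 - 1*2 = 3 - 2 = 1)
M(J) = 11/17 (M(J) = 11/(-1 - 6*(-3)) = 11/(-1 + 18) = 11/17)
-2006*M(c) = -2006*11/17 = -1298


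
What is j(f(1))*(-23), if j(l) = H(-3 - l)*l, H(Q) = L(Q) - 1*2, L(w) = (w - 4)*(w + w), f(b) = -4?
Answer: -736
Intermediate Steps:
L(w) = 2*w*(-4 + w) (L(w) = (-4 + w)*(2*w) = 2*w*(-4 + w))
H(Q) = -2 + 2*Q*(-4 + Q) (H(Q) = 2*Q*(-4 + Q) - 1*2 = 2*Q*(-4 + Q) - 2 = -2 + 2*Q*(-4 + Q))
j(l) = l*(-2 + 2*(-7 - l)*(-3 - l)) (j(l) = (-2 + 2*(-3 - l)*(-4 + (-3 - l)))*l = (-2 + 2*(-3 - l)*(-7 - l))*l = (-2 + 2*(-7 - l)*(-3 - l))*l = l*(-2 + 2*(-7 - l)*(-3 - l)))
j(f(1))*(-23) = (2*(-4)*(-1 + (3 - 4)*(7 - 4)))*(-23) = (2*(-4)*(-1 - 1*3))*(-23) = (2*(-4)*(-1 - 3))*(-23) = (2*(-4)*(-4))*(-23) = 32*(-23) = -736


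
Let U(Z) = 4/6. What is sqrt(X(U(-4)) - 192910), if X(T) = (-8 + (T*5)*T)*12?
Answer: I*sqrt(1736814)/3 ≈ 439.29*I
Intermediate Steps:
U(Z) = 2/3 (U(Z) = 4*(1/6) = 2/3)
X(T) = -96 + 60*T**2 (X(T) = (-8 + (5*T)*T)*12 = (-8 + 5*T**2)*12 = -96 + 60*T**2)
sqrt(X(U(-4)) - 192910) = sqrt((-96 + 60*(2/3)**2) - 192910) = sqrt((-96 + 60*(4/9)) - 192910) = sqrt((-96 + 80/3) - 192910) = sqrt(-208/3 - 192910) = sqrt(-578938/3) = I*sqrt(1736814)/3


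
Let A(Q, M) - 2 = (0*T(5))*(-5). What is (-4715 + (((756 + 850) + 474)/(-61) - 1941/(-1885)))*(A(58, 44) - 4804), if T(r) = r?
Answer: 2621683948548/114985 ≈ 2.2800e+7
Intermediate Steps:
A(Q, M) = 2 (A(Q, M) = 2 + (0*5)*(-5) = 2 + 0*(-5) = 2 + 0 = 2)
(-4715 + (((756 + 850) + 474)/(-61) - 1941/(-1885)))*(A(58, 44) - 4804) = (-4715 + (((756 + 850) + 474)/(-61) - 1941/(-1885)))*(2 - 4804) = (-4715 + ((1606 + 474)*(-1/61) - 1941*(-1/1885)))*(-4802) = (-4715 + (2080*(-1/61) + 1941/1885))*(-4802) = (-4715 + (-2080/61 + 1941/1885))*(-4802) = (-4715 - 3802399/114985)*(-4802) = -545956674/114985*(-4802) = 2621683948548/114985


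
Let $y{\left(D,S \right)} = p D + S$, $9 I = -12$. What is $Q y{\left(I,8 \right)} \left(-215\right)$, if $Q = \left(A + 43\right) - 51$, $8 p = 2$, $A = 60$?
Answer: $- \frac{257140}{3} \approx -85713.0$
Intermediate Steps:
$I = - \frac{4}{3}$ ($I = \frac{1}{9} \left(-12\right) = - \frac{4}{3} \approx -1.3333$)
$p = \frac{1}{4}$ ($p = \frac{1}{8} \cdot 2 = \frac{1}{4} \approx 0.25$)
$y{\left(D,S \right)} = S + \frac{D}{4}$ ($y{\left(D,S \right)} = \frac{D}{4} + S = S + \frac{D}{4}$)
$Q = 52$ ($Q = \left(60 + 43\right) - 51 = 103 - 51 = 52$)
$Q y{\left(I,8 \right)} \left(-215\right) = 52 \left(8 + \frac{1}{4} \left(- \frac{4}{3}\right)\right) \left(-215\right) = 52 \left(8 - \frac{1}{3}\right) \left(-215\right) = 52 \cdot \frac{23}{3} \left(-215\right) = \frac{1196}{3} \left(-215\right) = - \frac{257140}{3}$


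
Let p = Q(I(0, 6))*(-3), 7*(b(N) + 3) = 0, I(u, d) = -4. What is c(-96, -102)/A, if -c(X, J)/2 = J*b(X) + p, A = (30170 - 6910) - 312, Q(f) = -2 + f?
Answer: -162/5737 ≈ -0.028238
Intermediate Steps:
b(N) = -3 (b(N) = -3 + (⅐)*0 = -3 + 0 = -3)
p = 18 (p = (-2 - 4)*(-3) = -6*(-3) = 18)
A = 22948 (A = 23260 - 312 = 22948)
c(X, J) = -36 + 6*J (c(X, J) = -2*(J*(-3) + 18) = -2*(-3*J + 18) = -2*(18 - 3*J) = -36 + 6*J)
c(-96, -102)/A = (-36 + 6*(-102))/22948 = (-36 - 612)*(1/22948) = -648*1/22948 = -162/5737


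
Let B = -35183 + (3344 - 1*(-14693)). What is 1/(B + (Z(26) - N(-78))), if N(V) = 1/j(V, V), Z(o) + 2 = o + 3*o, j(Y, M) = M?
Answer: -78/1329431 ≈ -5.8672e-5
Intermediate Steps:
Z(o) = -2 + 4*o (Z(o) = -2 + (o + 3*o) = -2 + 4*o)
N(V) = 1/V
B = -17146 (B = -35183 + (3344 + 14693) = -35183 + 18037 = -17146)
1/(B + (Z(26) - N(-78))) = 1/(-17146 + ((-2 + 4*26) - 1/(-78))) = 1/(-17146 + ((-2 + 104) - 1*(-1/78))) = 1/(-17146 + (102 + 1/78)) = 1/(-17146 + 7957/78) = 1/(-1329431/78) = -78/1329431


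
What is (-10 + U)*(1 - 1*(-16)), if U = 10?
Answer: 0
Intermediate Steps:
(-10 + U)*(1 - 1*(-16)) = (-10 + 10)*(1 - 1*(-16)) = 0*(1 + 16) = 0*17 = 0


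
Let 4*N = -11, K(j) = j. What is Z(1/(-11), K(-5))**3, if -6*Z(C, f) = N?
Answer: 1331/13824 ≈ 0.096282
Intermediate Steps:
N = -11/4 (N = (1/4)*(-11) = -11/4 ≈ -2.7500)
Z(C, f) = 11/24 (Z(C, f) = -1/6*(-11/4) = 11/24)
Z(1/(-11), K(-5))**3 = (11/24)**3 = 1331/13824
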